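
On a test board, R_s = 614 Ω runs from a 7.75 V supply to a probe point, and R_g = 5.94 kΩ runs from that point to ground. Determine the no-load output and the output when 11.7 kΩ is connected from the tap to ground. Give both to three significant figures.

Open-circuit: V = 7.75 × 5940/(614 + 5940) = 7.02 V.
With the load, R_g becomes R_g‖R_L = 3940 Ω, so V = 7.75 × 3940/4554 = 6.71 V.

Unloaded: 7.02 V; loaded: 6.71 V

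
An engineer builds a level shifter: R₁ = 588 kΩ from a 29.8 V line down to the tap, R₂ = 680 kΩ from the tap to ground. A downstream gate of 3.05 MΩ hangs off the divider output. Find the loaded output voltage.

The load sits in parallel with R₂: R₂‖R_L = (680 × 3050) / (680 + 3050) = 556.0 kΩ.
V_out = 29.8 × 556.0 / (588 + 556.0) = 29.8 × 556.0/1144 = 14.5 V.

V_out ≈ 14.5 V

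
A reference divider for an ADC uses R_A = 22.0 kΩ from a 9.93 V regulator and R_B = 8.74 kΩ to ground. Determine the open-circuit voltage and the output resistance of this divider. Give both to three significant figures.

V_th = 2.82 V, R_th = 6.26 kΩ

V_th is the open-circuit tap voltage: 9.93 × 8.74/(22.0 + 8.74) = 2.82 V.
With the supply zeroed, R_A and R_B appear in parallel from the tap: R_th = R_A‖R_B = (22.0 × 8.74)/30.74 = 6.26 kΩ.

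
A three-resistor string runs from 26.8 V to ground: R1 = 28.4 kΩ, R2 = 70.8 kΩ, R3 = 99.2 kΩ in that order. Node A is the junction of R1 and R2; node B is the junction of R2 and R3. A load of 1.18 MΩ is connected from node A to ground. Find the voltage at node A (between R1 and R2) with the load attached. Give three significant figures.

V ≈ 22.5 V

Below node A the series string R2+R3 = 170.0 kΩ sits in parallel with the 1180 kΩ load: 148.6 kΩ.
V_A = 26.8 × 148.6/(28.4 + 148.6) = 22.5 V.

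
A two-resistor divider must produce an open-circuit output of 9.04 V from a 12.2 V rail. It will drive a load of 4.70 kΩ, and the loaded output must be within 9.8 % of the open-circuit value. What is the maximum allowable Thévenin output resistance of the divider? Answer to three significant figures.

R_th ≤ 511 Ω

Loading drop = R_th/(R_th + R_L) ≤ 0.0980, so R_th ≤ R_L · ε/(1−ε) = 4.70 kΩ × 0.0980/0.9020 = 511 Ω.
(Any R1, R2 with R2/(R1+R2) = 0.741 and R1‖R2 ≤ 511 Ω will meet the spec.)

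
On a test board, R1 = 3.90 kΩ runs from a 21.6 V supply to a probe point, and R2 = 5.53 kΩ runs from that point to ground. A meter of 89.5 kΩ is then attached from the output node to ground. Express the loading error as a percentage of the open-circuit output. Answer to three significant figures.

The divider's output (Thévenin) resistance is R1‖R2 = 2.287 kΩ.
Fractional drop under load = R_th/(R_th + R_L) = 2.287 / (2.287 + 89.5) = 0.02492.
So the output falls by 2.49 %.

2.49 %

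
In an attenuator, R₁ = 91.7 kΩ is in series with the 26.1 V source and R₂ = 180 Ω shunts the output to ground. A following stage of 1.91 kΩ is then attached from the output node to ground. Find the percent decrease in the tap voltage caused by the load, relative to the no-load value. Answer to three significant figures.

The divider's output (Thévenin) resistance is R₁‖R₂ = 179.6 Ω.
Fractional drop under load = R_th/(R_th + R_L) = 179.6 / (179.6 + 1910) = 0.08597.
So the output falls by 8.60 %.

8.60 %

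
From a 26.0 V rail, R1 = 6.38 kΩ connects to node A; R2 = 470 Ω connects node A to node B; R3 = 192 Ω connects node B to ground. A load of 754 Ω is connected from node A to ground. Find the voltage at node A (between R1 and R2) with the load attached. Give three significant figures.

V ≈ 1.36 V

Below node A the series string R2+R3 = 662.0 Ω sits in parallel with the 754 Ω load: 352.5 Ω.
V_A = 26.0 × 352.5/(6380 + 352.5) = 1.36 V.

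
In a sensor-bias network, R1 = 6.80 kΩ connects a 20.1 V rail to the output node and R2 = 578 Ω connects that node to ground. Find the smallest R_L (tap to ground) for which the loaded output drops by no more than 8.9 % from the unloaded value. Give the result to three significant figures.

R_L(min) ≈ 5.45 kΩ

Output resistance R_th = R1‖R2 = (6800 × 578)/7378 = 532.7 Ω.
The fractional drop is R_th/(R_th + R_L); requiring this ≤ 0.0890 gives R_L ≥ R_th(1/0.0890 − 1) = 532.7 × 10.24 = 5.45 kΩ.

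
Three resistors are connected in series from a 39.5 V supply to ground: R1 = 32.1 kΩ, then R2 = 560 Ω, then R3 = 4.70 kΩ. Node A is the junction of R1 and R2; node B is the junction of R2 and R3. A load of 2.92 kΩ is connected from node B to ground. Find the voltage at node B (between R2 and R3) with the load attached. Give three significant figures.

V ≈ 2.06 V

At node B, R3 is in parallel with the load: R3‖R_L = 1801 Ω.
Below node A the resistance is R2 + (R3‖R_L) = 2361 Ω, so V_A = 39.5 × 2361/34460 = 2.706 V.
Then V_B = V_A × (R3‖R_L)/(R2 + R3‖R_L) = 2.706 × 1801/2361 = 2.06 V.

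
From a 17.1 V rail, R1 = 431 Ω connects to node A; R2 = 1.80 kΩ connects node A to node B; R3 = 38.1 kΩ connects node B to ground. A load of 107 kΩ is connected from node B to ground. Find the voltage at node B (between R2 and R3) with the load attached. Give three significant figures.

At node B, R3 is in parallel with the load: R3‖R_L = 28100 Ω.
Below node A the resistance is R2 + (R3‖R_L) = 29900 Ω, so V_A = 17.1 × 29900/30330 = 16.86 V.
Then V_B = V_A × (R3‖R_L)/(R2 + R3‖R_L) = 16.86 × 28100/29900 = 15.8 V.

V ≈ 15.8 V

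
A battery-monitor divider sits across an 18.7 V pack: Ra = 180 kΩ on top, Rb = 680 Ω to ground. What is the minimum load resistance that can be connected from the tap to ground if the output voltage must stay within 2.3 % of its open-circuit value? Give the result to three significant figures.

Output resistance R_th = Ra‖Rb = (180000 × 680)/180700 = 677.4 Ω.
The fractional drop is R_th/(R_th + R_L); requiring this ≤ 0.0230 gives R_L ≥ R_th(1/0.0230 − 1) = 677.4 × 42.48 = 28.8 kΩ.

R_L(min) ≈ 28.8 kΩ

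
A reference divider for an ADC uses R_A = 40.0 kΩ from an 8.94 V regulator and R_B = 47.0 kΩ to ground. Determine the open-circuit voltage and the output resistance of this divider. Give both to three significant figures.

V_th = 4.83 V, R_th = 21.6 kΩ

V_th is the open-circuit tap voltage: 8.94 × 47.0/(40.0 + 47.0) = 4.83 V.
With the supply zeroed, R_A and R_B appear in parallel from the tap: R_th = R_A‖R_B = (40.0 × 47.0)/87.00 = 21.6 kΩ.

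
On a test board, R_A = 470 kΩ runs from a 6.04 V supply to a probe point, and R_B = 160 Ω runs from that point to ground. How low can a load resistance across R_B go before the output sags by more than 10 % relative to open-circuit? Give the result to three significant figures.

R_L(min) ≈ 1.44 kΩ

Output resistance R_th = R_A‖R_B = (470000 × 160)/470200 = 159.9 Ω.
The fractional drop is R_th/(R_th + R_L); requiring this ≤ 0.100 gives R_L ≥ R_th(1/0.100 − 1) = 159.9 × 9.000 = 1.44 kΩ.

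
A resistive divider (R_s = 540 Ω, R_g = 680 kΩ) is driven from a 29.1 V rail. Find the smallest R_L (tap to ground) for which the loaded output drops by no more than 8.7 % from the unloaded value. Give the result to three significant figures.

Output resistance R_th = R_s‖R_g = (540 × 680000)/680500 = 539.6 Ω.
The fractional drop is R_th/(R_th + R_L); requiring this ≤ 0.0870 gives R_L ≥ R_th(1/0.0870 − 1) = 539.6 × 10.49 = 5.66 kΩ.

R_L(min) ≈ 5.66 kΩ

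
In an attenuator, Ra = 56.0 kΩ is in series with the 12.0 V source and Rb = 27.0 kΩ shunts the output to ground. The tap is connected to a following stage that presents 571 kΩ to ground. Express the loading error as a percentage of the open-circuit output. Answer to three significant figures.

3.09 %

The divider's output (Thévenin) resistance is Ra‖Rb = 18.22 kΩ.
Fractional drop under load = R_th/(R_th + R_L) = 18.22 / (18.22 + 571) = 0.03092.
So the output falls by 3.09 %.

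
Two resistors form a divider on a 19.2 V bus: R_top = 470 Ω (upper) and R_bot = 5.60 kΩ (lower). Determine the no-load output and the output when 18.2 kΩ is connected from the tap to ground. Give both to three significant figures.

Open-circuit: V = 19.2 × 5600/(470 + 5600) = 17.7 V.
With the load, R_bot becomes R_bot‖R_L = 4282 Ω, so V = 19.2 × 4282/4752 = 17.3 V.

Unloaded: 17.7 V; loaded: 17.3 V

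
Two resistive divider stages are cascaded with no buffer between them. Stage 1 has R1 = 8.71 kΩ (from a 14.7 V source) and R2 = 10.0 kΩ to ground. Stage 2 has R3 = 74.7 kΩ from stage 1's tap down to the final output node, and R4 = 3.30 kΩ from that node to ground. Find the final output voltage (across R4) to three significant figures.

V_out ≈ 0.314 V

Stage 2 presents R3+R4 = 78.00 kΩ as a load on stage 1's tap.
Stage 1's lower leg becomes R2‖(R3+R4) = 8.864 kΩ, so V_mid = 14.7 × 8.864/17.57 = 7.414 V.
Stage 2 is itself unloaded: V_out = V_mid × R4/(R3+R4) = 7.414 × 3.30/78.00 = 0.314 V.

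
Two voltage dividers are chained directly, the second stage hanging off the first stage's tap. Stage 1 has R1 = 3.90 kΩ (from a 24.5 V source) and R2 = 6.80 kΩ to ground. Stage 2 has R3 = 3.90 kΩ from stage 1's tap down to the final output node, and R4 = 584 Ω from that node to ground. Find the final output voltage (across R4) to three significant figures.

V_out ≈ 1.31 V

Stage 2 presents R3+R4 = 4484 Ω as a load on stage 1's tap.
Stage 1's lower leg becomes R2‖(R3+R4) = 2702 Ω, so V_mid = 24.5 × 2702/6602 = 10.03 V.
Stage 2 is itself unloaded: V_out = V_mid × R4/(R3+R4) = 10.03 × 584/4484 = 1.31 V.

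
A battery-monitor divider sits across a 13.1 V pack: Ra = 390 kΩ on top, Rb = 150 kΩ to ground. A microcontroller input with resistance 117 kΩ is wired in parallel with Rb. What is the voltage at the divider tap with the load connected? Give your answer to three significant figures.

The load sits in parallel with Rb: Rb‖R_L = (150 × 117) / (150 + 117) = 65.73 kΩ.
V_out = 13.1 × 65.73 / (390 + 65.73) = 13.1 × 65.73/455.7 = 1.89 V.

V_out ≈ 1.89 V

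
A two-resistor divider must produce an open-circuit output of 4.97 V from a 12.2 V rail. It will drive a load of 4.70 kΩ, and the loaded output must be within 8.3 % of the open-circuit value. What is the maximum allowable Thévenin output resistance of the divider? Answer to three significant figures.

R_th ≤ 425 Ω

Loading drop = R_th/(R_th + R_L) ≤ 0.0830, so R_th ≤ R_L · ε/(1−ε) = 4.70 kΩ × 0.0830/0.9170 = 425 Ω.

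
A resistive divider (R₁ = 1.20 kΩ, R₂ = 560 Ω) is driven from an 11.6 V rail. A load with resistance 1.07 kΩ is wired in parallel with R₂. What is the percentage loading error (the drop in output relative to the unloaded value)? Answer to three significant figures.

26.3 %

The divider's output (Thévenin) resistance is R₁‖R₂ = 381.8 Ω.
Fractional drop under load = R_th/(R_th + R_L) = 381.8 / (381.8 + 1070) = 0.2630.
So the output falls by 26.3 %.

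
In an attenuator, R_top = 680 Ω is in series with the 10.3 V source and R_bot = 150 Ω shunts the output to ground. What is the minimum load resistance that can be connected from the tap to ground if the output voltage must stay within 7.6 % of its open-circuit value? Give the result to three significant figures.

Output resistance R_th = R_top‖R_bot = (680 × 150)/830.0 = 122.9 Ω.
The fractional drop is R_th/(R_th + R_L); requiring this ≤ 0.0760 gives R_L ≥ R_th(1/0.0760 − 1) = 122.9 × 12.16 = 1.49 kΩ.

R_L(min) ≈ 1.49 kΩ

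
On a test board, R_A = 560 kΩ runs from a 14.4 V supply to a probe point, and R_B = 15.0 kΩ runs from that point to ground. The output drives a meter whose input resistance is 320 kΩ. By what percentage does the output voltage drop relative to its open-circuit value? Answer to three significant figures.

4.37 %

The divider's output (Thévenin) resistance is R_A‖R_B = 14.61 kΩ.
Fractional drop under load = R_th/(R_th + R_L) = 14.61 / (14.61 + 320) = 0.04366.
So the output falls by 4.37 %.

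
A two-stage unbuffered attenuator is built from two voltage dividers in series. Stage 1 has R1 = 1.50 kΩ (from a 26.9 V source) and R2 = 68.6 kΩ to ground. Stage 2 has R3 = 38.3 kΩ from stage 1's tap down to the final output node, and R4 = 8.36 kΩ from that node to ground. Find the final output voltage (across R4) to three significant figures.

Stage 2 presents R3+R4 = 46.66 kΩ as a load on stage 1's tap.
Stage 1's lower leg becomes R2‖(R3+R4) = 27.77 kΩ, so V_mid = 26.9 × 27.77/29.27 = 25.52 V.
Stage 2 is itself unloaded: V_out = V_mid × R4/(R3+R4) = 25.52 × 8.36/46.66 = 4.57 V.

V_out ≈ 4.57 V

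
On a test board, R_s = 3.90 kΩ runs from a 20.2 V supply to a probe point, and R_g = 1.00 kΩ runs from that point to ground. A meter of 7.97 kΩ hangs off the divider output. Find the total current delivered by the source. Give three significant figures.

R_g‖R_L = 0.8885 kΩ, so the source sees R_s + R_g‖R_L = 4.789 kΩ.
I = 20.2 V / 4.789 kΩ = 4.22 mA.

I ≈ 4.22 mA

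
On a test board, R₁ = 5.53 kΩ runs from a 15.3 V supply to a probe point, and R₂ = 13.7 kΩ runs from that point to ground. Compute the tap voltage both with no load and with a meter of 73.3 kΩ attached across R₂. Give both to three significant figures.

Open-circuit: V = 15.3 × 13.7/(5.53 + 13.7) = 10.9 V.
With the load, R₂ becomes R₂‖R_L = 11.54 kΩ, so V = 15.3 × 11.54/17.07 = 10.3 V.

Unloaded: 10.9 V; loaded: 10.3 V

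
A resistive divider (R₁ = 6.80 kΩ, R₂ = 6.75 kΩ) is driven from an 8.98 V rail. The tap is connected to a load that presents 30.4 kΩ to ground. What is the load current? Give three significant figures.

I_L ≈ 0.132 mA

R₂‖R_L = 5.524 kΩ; V_out = 8.98 × 5.524/12.32 = 4.025 V.
I_L = V_out / R_L = 4.025 / 30.4 kΩ = 0.132 mA.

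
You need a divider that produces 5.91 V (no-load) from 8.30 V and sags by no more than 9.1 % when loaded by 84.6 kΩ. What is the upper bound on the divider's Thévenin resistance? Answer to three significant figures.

Loading drop = R_th/(R_th + R_L) ≤ 0.0910, so R_th ≤ R_L · ε/(1−ε) = 84.6 kΩ × 0.0910/0.9090 = 8.47 kΩ.

R_th ≤ 8.47 kΩ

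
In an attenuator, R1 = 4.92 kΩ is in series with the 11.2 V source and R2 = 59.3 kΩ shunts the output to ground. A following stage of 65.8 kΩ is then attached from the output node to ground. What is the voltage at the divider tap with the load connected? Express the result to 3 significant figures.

The load sits in parallel with R2: R2‖R_L = (59.3 × 65.8) / (59.3 + 65.8) = 31.19 kΩ.
V_out = 11.2 × 31.19 / (4.92 + 31.19) = 11.2 × 31.19/36.11 = 9.67 V.
(Unloaded it would have been 10.3 V.)

V_out ≈ 9.67 V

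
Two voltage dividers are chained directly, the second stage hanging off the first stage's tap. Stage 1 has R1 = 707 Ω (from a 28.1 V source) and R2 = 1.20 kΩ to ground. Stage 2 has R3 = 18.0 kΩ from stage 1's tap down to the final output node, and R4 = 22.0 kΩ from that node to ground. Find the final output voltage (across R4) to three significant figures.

Stage 2 presents R3+R4 = 40000 Ω as a load on stage 1's tap.
Stage 1's lower leg becomes R2‖(R3+R4) = 1165 Ω, so V_mid = 28.1 × 1165/1872 = 17.49 V.
Stage 2 is itself unloaded: V_out = V_mid × R4/(R3+R4) = 17.49 × 22000/40000 = 9.62 V.

V_out ≈ 9.62 V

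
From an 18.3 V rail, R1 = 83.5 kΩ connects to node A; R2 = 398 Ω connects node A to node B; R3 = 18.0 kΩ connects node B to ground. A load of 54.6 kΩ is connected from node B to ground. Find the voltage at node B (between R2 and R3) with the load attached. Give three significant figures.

At node B, R3 is in parallel with the load: R3‖R_L = 13540 Ω.
Below node A the resistance is R2 + (R3‖R_L) = 13940 Ω, so V_A = 18.3 × 13940/97440 = 2.617 V.
Then V_B = V_A × (R3‖R_L)/(R2 + R3‖R_L) = 2.617 × 13540/13940 = 2.54 V.

V ≈ 2.54 V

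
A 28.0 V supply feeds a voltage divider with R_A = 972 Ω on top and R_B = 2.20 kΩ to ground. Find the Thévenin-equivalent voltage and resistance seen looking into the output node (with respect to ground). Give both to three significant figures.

V_th is the open-circuit tap voltage: 28.0 × 2200/(972 + 2200) = 19.4 V.
With the supply zeroed, R_A and R_B appear in parallel from the tap: R_th = R_A‖R_B = (972 × 2200)/3172 = 674 Ω.

V_th = 19.4 V, R_th = 674 Ω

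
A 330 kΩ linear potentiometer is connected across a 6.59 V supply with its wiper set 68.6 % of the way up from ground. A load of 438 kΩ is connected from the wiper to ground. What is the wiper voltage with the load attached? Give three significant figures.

The wiper splits the pot into (1−α)R = 103.6 kΩ above and αR = 226.4 kΩ below.
Lower section ‖ load = 149.2 kΩ.
V_wiper = 6.59 × 149.2/(103.6 + 149.2) = 3.89 V.

V ≈ 3.89 V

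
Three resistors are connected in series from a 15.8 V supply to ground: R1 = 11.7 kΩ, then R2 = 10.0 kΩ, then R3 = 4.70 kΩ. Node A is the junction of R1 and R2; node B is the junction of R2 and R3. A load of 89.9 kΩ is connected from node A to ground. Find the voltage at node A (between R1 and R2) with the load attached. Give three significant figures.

Below node A the series string R2+R3 = 14.70 kΩ sits in parallel with the 89.9 kΩ load: 12.63 kΩ.
V_A = 15.8 × 12.63/(11.7 + 12.63) = 8.20 V.

V ≈ 8.20 V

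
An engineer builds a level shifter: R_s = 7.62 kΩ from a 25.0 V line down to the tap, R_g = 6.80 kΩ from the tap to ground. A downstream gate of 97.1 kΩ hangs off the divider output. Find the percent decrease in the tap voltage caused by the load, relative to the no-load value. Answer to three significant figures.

The divider's output (Thévenin) resistance is R_s‖R_g = 3.593 kΩ.
Fractional drop under load = R_th/(R_th + R_L) = 3.593 / (3.593 + 97.1) = 0.03569.
So the output falls by 3.57 %.

3.57 %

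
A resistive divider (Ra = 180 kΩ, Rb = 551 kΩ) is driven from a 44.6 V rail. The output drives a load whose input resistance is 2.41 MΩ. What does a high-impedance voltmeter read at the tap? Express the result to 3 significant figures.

The load sits in parallel with Rb: Rb‖R_L = (551 × 2410) / (551 + 2410) = 448.5 kΩ.
V_out = 44.6 × 448.5 / (180 + 448.5) = 44.6 × 448.5/628.5 = 31.8 V.

V_out ≈ 31.8 V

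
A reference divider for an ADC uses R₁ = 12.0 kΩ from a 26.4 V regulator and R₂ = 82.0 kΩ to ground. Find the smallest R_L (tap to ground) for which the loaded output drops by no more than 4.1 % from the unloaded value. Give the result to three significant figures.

R_L(min) ≈ 245 kΩ

Output resistance R_th = R₁‖R₂ = (12.0 × 82.0)/94.00 = 10.47 kΩ.
The fractional drop is R_th/(R_th + R_L); requiring this ≤ 0.0410 gives R_L ≥ R_th(1/0.0410 − 1) = 10.47 × 23.39 = 245 kΩ.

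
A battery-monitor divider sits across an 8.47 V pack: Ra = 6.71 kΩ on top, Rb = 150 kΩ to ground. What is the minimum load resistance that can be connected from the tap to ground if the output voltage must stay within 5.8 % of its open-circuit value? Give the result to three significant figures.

Output resistance R_th = Ra‖Rb = (6.71 × 150)/156.7 = 6.423 kΩ.
The fractional drop is R_th/(R_th + R_L); requiring this ≤ 0.0580 gives R_L ≥ R_th(1/0.0580 − 1) = 6.423 × 16.24 = 104 kΩ.

R_L(min) ≈ 104 kΩ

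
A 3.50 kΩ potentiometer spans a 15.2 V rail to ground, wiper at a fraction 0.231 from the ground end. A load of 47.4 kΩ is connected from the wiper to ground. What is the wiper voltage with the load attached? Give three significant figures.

V ≈ 3.47 V

The wiper splits the pot into (1−α)R = 2692 Ω above and αR = 808.5 Ω below.
Lower section ‖ load = 794.9 Ω.
V_wiper = 15.2 × 794.9/(2692 + 794.9) = 3.47 V.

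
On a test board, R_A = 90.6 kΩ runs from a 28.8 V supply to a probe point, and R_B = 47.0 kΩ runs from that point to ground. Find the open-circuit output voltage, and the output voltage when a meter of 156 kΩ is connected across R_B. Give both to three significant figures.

Open-circuit: V = 28.8 × 47.0/(90.6 + 47.0) = 9.84 V.
With the load, R_B becomes R_B‖R_L = 36.12 kΩ, so V = 28.8 × 36.12/126.7 = 8.21 V.

Unloaded: 9.84 V; loaded: 8.21 V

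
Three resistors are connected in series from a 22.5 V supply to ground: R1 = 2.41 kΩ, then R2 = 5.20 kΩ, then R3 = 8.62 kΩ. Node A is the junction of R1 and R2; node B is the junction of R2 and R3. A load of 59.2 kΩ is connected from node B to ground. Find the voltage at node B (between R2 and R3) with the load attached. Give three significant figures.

At node B, R3 is in parallel with the load: R3‖R_L = 7.524 kΩ.
Below node A the resistance is R2 + (R3‖R_L) = 12.72 kΩ, so V_A = 22.5 × 12.72/15.13 = 18.92 V.
Then V_B = V_A × (R3‖R_L)/(R2 + R3‖R_L) = 18.92 × 7.524/12.72 = 11.2 V.

V ≈ 11.2 V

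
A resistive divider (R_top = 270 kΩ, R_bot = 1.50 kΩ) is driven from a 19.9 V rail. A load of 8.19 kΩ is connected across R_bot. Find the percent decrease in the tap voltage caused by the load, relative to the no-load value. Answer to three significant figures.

The divider's output (Thévenin) resistance is R_top‖R_bot = 1.492 kΩ.
Fractional drop under load = R_th/(R_th + R_L) = 1.492 / (1.492 + 8.19) = 0.1541.
So the output falls by 15.4 %.

15.4 %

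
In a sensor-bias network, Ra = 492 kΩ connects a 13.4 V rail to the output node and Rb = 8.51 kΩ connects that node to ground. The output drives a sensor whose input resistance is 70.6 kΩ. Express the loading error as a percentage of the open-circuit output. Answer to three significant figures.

The divider's output (Thévenin) resistance is Ra‖Rb = 8.365 kΩ.
Fractional drop under load = R_th/(R_th + R_L) = 8.365 / (8.365 + 70.6) = 0.1059.
So the output falls by 10.6 %.

10.6 %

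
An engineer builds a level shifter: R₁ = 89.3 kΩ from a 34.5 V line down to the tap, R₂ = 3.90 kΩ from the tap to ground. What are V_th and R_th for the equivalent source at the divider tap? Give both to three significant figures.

V_th is the open-circuit tap voltage: 34.5 × 3.90/(89.3 + 3.90) = 1.44 V.
With the supply zeroed, R₁ and R₂ appear in parallel from the tap: R_th = R₁‖R₂ = (89.3 × 3.90)/93.20 = 3.74 kΩ.

V_th = 1.44 V, R_th = 3.74 kΩ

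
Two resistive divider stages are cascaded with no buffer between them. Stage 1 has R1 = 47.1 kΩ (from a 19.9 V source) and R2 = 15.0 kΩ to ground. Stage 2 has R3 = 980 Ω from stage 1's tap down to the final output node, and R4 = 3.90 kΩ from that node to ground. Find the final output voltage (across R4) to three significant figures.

V_out ≈ 1.15 V

Stage 2 presents R3+R4 = 4880 Ω as a load on stage 1's tap.
Stage 1's lower leg becomes R2‖(R3+R4) = 3682 Ω, so V_mid = 19.9 × 3682/50780 = 1.443 V.
Stage 2 is itself unloaded: V_out = V_mid × R4/(R3+R4) = 1.443 × 3900/4880 = 1.15 V.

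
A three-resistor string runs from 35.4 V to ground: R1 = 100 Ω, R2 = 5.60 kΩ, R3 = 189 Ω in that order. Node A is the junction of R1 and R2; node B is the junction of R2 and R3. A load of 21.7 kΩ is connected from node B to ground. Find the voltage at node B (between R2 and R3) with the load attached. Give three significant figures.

At node B, R3 is in parallel with the load: R3‖R_L = 187.4 Ω.
Below node A the resistance is R2 + (R3‖R_L) = 5787 Ω, so V_A = 35.4 × 5787/5887 = 34.80 V.
Then V_B = V_A × (R3‖R_L)/(R2 + R3‖R_L) = 34.80 × 187.4/5787 = 1.13 V.

V ≈ 1.13 V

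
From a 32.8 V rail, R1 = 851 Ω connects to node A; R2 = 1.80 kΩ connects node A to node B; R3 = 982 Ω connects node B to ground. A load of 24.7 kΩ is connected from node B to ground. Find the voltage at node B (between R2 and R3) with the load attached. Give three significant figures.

V ≈ 8.62 V

At node B, R3 is in parallel with the load: R3‖R_L = 944.5 Ω.
Below node A the resistance is R2 + (R3‖R_L) = 2744 Ω, so V_A = 32.8 × 2744/3595 = 25.04 V.
Then V_B = V_A × (R3‖R_L)/(R2 + R3‖R_L) = 25.04 × 944.5/2744 = 8.62 V.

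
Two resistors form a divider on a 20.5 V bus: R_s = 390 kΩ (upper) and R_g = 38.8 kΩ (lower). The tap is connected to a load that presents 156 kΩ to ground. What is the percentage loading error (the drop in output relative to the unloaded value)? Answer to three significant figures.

Unloaded V = 20.5 × 38.8/428.8 = 1.855 V.
Loaded: R_g‖R_L = 31.07 kΩ, giving V = 20.5 × 31.07/421.1 = 1.513 V.
Drop = (1.855 − 1.513) / 1.855 = 18.4 %.

18.4 %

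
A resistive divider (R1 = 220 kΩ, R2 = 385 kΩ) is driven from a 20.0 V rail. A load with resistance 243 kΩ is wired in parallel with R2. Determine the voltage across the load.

V_out ≈ 8.08 V

The load sits in parallel with R2: R2‖R_L = (385 × 243) / (385 + 243) = 149.0 kΩ.
V_out = 20.0 × 149.0 / (220 + 149.0) = 20.0 × 149.0/369.0 = 8.08 V.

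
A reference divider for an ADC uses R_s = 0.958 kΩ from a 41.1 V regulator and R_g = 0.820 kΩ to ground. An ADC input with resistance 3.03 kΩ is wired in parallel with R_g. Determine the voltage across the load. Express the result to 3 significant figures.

V_out ≈ 16.5 V

The load sits in parallel with R_g: R_g‖R_L = (820 × 3030) / (820 + 3030) = 645.4 Ω.
V_out = 41.1 × 645.4 / (958 + 645.4) = 41.1 × 645.4/1603 = 16.5 V.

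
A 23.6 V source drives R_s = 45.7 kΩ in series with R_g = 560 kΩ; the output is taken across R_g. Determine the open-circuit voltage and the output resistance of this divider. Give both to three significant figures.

V_th is the open-circuit tap voltage: 23.6 × 560/(45.7 + 560) = 21.8 V.
With the supply zeroed, R_s and R_g appear in parallel from the tap: R_th = R_s‖R_g = (45.7 × 560)/605.7 = 42.3 kΩ.

V_th = 21.8 V, R_th = 42.3 kΩ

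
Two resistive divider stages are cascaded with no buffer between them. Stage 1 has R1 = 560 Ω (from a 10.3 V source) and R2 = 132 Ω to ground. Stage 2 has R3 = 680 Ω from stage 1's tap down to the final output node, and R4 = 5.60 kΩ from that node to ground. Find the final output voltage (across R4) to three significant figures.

Stage 2 presents R3+R4 = 6280 Ω as a load on stage 1's tap.
Stage 1's lower leg becomes R2‖(R3+R4) = 129.3 Ω, so V_mid = 10.3 × 129.3/689.3 = 1.932 V.
Stage 2 is itself unloaded: V_out = V_mid × R4/(R3+R4) = 1.932 × 5600/6280 = 1.72 V.

V_out ≈ 1.72 V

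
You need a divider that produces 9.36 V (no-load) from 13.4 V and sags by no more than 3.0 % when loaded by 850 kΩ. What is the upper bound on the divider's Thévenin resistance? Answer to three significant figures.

R_th ≤ 26.3 kΩ

Loading drop = R_th/(R_th + R_L) ≤ 0.0300, so R_th ≤ R_L · ε/(1−ε) = 850 kΩ × 0.0300/0.9700 = 26.3 kΩ.
(Any R1, R2 with R2/(R1+R2) = 0.699 and R1‖R2 ≤ 26.3 kΩ will meet the spec.)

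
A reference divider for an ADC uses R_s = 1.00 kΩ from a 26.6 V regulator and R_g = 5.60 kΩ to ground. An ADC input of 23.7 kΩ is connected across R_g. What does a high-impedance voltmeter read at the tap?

The load sits in parallel with R_g: R_g‖R_L = (5.60 × 23.7) / (5.60 + 23.7) = 4.530 kΩ.
V_out = 26.6 × 4.530 / (1.00 + 4.530) = 26.6 × 4.530/5.530 = 21.8 V.

V_out ≈ 21.8 V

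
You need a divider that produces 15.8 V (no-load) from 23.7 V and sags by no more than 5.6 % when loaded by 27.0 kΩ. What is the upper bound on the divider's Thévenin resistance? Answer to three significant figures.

Loading drop = R_th/(R_th + R_L) ≤ 0.0560, so R_th ≤ R_L · ε/(1−ε) = 27.0 kΩ × 0.0560/0.9440 = 1.60 kΩ.

R_th ≤ 1.60 kΩ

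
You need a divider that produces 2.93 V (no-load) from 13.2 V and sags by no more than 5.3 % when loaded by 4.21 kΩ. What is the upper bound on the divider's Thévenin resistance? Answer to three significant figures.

Loading drop = R_th/(R_th + R_L) ≤ 0.0530, so R_th ≤ R_L · ε/(1−ε) = 4.21 kΩ × 0.0530/0.9470 = 236 Ω.

R_th ≤ 236 Ω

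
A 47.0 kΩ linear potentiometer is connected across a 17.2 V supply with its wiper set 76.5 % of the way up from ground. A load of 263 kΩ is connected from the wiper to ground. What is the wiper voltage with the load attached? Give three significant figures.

V ≈ 12.7 V

The wiper splits the pot into (1−α)R = 11.04 kΩ above and αR = 35.95 kΩ below.
Lower section ‖ load = 31.63 kΩ.
V_wiper = 17.2 × 31.63/(11.04 + 31.63) = 12.7 V.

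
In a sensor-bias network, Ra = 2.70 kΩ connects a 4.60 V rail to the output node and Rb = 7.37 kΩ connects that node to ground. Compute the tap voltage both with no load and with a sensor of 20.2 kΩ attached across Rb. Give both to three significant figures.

Open-circuit: V = 4.60 × 7.37/(2.70 + 7.37) = 3.37 V.
With the load, Rb becomes Rb‖R_L = 5.400 kΩ, so V = 4.60 × 5.400/8.100 = 3.07 V.

Unloaded: 3.37 V; loaded: 3.07 V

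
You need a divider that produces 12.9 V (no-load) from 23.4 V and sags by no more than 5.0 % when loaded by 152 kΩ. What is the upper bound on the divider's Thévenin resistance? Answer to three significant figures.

Loading drop = R_th/(R_th + R_L) ≤ 0.0500, so R_th ≤ R_L · ε/(1−ε) = 152 kΩ × 0.0500/0.9500 = 8.00 kΩ.

R_th ≤ 8.00 kΩ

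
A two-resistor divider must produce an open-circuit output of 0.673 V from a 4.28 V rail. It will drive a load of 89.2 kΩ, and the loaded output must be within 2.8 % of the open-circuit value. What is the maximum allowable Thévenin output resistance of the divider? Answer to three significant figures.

R_th ≤ 2.57 kΩ

Loading drop = R_th/(R_th + R_L) ≤ 0.0280, so R_th ≤ R_L · ε/(1−ε) = 89.2 kΩ × 0.0280/0.9720 = 2.57 kΩ.
(Any R1, R2 with R2/(R1+R2) = 0.157 and R1‖R2 ≤ 2.57 kΩ will meet the spec.)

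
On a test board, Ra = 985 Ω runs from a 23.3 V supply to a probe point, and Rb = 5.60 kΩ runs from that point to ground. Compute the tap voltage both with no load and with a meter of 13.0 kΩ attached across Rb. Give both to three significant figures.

Open-circuit: V = 23.3 × 5600/(985 + 5600) = 19.8 V.
With the load, Rb becomes Rb‖R_L = 3914 Ω, so V = 23.3 × 3914/4899 = 18.6 V.

Unloaded: 19.8 V; loaded: 18.6 V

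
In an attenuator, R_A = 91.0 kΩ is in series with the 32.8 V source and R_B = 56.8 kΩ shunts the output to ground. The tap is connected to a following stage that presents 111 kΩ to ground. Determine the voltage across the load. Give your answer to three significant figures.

The load sits in parallel with R_B: R_B‖R_L = (56.8 × 111) / (56.8 + 111) = 37.57 kΩ.
V_out = 32.8 × 37.57 / (91.0 + 37.57) = 32.8 × 37.57/128.6 = 9.59 V.

V_out ≈ 9.59 V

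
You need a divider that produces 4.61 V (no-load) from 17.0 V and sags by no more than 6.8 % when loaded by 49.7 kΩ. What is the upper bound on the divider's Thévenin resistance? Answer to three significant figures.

R_th ≤ 3.63 kΩ

Loading drop = R_th/(R_th + R_L) ≤ 0.0680, so R_th ≤ R_L · ε/(1−ε) = 49.7 kΩ × 0.0680/0.9320 = 3.63 kΩ.
(Any R1, R2 with R2/(R1+R2) = 0.271 and R1‖R2 ≤ 3.63 kΩ will meet the spec.)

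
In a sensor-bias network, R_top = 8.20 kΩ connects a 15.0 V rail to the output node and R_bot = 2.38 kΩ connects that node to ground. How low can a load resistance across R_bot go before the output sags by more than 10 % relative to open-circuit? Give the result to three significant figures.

Output resistance R_th = R_top‖R_bot = (8.20 × 2.38)/10.58 = 1.845 kΩ.
The fractional drop is R_th/(R_th + R_L); requiring this ≤ 0.100 gives R_L ≥ R_th(1/0.100 − 1) = 1.845 × 9.000 = 16.6 kΩ.

R_L(min) ≈ 16.6 kΩ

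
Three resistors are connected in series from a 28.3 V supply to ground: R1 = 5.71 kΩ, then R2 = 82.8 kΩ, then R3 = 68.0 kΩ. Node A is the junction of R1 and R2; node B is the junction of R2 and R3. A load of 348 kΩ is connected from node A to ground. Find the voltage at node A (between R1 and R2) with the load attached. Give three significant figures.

V ≈ 26.8 V

Below node A the series string R2+R3 = 150.8 kΩ sits in parallel with the 348 kΩ load: 105.2 kΩ.
V_A = 28.3 × 105.2/(5.71 + 105.2) = 26.8 V.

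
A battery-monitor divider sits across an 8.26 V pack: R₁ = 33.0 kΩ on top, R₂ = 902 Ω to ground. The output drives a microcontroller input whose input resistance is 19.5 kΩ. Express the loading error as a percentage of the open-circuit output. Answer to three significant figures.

The divider's output (Thévenin) resistance is R₁‖R₂ = 878.0 Ω.
Fractional drop under load = R_th/(R_th + R_L) = 878.0 / (878.0 + 19500) = 0.04309.
So the output falls by 4.31 %.

4.31 %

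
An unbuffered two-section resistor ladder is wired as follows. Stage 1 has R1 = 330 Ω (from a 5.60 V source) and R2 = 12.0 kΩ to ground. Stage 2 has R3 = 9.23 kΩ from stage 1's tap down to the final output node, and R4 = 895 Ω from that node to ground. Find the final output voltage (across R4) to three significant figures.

V_out ≈ 0.467 V

Stage 2 presents R3+R4 = 10120 Ω as a load on stage 1's tap.
Stage 1's lower leg becomes R2‖(R3+R4) = 5492 Ω, so V_mid = 5.60 × 5492/5822 = 5.283 V.
Stage 2 is itself unloaded: V_out = V_mid × R4/(R3+R4) = 5.283 × 895/10120 = 0.467 V.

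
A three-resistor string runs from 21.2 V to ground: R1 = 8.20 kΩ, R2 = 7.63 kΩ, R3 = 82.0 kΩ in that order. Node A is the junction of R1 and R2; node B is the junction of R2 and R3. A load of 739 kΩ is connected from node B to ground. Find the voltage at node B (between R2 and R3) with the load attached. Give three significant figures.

At node B, R3 is in parallel with the load: R3‖R_L = 73.81 kΩ.
Below node A the resistance is R2 + (R3‖R_L) = 81.44 kΩ, so V_A = 21.2 × 81.44/89.64 = 19.26 V.
Then V_B = V_A × (R3‖R_L)/(R2 + R3‖R_L) = 19.26 × 73.81/81.44 = 17.5 V.

V ≈ 17.5 V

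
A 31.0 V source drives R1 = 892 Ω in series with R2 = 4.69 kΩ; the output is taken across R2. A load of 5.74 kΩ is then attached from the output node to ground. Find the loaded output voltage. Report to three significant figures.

V_out ≈ 23.0 V

The load sits in parallel with R2: R2‖R_L = (4690 × 5740) / (4690 + 5740) = 2581 Ω.
V_out = 31.0 × 2581 / (892 + 2581) = 31.0 × 2581/3473 = 23.0 V.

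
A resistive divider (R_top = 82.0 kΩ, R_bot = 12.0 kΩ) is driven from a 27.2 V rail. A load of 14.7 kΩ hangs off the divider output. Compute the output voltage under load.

V_out ≈ 2.03 V

The load sits in parallel with R_bot: R_bot‖R_L = (12.0 × 14.7) / (12.0 + 14.7) = 6.607 kΩ.
V_out = 27.2 × 6.607 / (82.0 + 6.607) = 27.2 × 6.607/88.61 = 2.03 V.
(Unloaded it would have been 3.47 V.)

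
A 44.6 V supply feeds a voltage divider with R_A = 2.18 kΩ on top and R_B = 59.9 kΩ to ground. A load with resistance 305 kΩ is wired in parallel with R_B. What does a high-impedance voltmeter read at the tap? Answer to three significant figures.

The load sits in parallel with R_B: R_B‖R_L = (59.9 × 305) / (59.9 + 305) = 50.07 kΩ.
V_out = 44.6 × 50.07 / (2.18 + 50.07) = 44.6 × 50.07/52.25 = 42.7 V.

V_out ≈ 42.7 V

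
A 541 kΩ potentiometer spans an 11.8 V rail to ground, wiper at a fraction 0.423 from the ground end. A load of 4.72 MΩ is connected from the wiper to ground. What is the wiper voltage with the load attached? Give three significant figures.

V ≈ 4.86 V

The wiper splits the pot into (1−α)R = 312.2 kΩ above and αR = 228.8 kΩ below.
Lower section ‖ load = 218.3 kΩ.
V_wiper = 11.8 × 218.3/(312.2 + 218.3) = 4.86 V.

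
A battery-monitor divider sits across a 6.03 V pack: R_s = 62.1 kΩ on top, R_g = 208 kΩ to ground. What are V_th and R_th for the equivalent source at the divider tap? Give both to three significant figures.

V_th is the open-circuit tap voltage: 6.03 × 208/(62.1 + 208) = 4.64 V.
With the supply zeroed, R_s and R_g appear in parallel from the tap: R_th = R_s‖R_g = (62.1 × 208)/270.1 = 47.8 kΩ.

V_th = 4.64 V, R_th = 47.8 kΩ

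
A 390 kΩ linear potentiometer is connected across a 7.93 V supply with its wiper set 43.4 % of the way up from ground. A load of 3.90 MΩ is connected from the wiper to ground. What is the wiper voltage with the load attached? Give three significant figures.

V ≈ 3.36 V

The wiper splits the pot into (1−α)R = 220.7 kΩ above and αR = 169.3 kΩ below.
Lower section ‖ load = 162.2 kΩ.
V_wiper = 7.93 × 162.2/(220.7 + 162.2) = 3.36 V.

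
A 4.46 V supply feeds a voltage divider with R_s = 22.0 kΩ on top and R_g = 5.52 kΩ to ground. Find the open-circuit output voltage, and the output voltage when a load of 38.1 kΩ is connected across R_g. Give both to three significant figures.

Unloaded: 0.895 V; loaded: 0.802 V

Open-circuit: V = 4.46 × 5.52/(22.0 + 5.52) = 0.895 V.
With the load, R_g becomes R_g‖R_L = 4.821 kΩ, so V = 4.46 × 4.821/26.82 = 0.802 V.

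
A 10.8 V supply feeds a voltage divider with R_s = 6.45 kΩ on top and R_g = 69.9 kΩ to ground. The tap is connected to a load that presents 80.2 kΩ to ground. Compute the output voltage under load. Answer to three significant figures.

The load sits in parallel with R_g: R_g‖R_L = (69.9 × 80.2) / (69.9 + 80.2) = 37.35 kΩ.
V_out = 10.8 × 37.35 / (6.45 + 37.35) = 10.8 × 37.35/43.80 = 9.21 V.

V_out ≈ 9.21 V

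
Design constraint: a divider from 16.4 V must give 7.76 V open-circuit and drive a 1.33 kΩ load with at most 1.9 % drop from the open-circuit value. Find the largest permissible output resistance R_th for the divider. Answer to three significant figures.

Loading drop = R_th/(R_th + R_L) ≤ 0.0190, so R_th ≤ R_L · ε/(1−ε) = 1.33 kΩ × 0.0190/0.9810 = 25.8 Ω.
(Any R1, R2 with R2/(R1+R2) = 0.473 and R1‖R2 ≤ 25.8 Ω will meet the spec.)

R_th ≤ 25.8 Ω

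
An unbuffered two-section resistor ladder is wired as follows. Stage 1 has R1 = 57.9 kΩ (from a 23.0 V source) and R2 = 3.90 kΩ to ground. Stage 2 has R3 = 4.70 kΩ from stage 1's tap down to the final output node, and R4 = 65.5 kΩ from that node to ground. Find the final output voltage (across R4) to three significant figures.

Stage 2 presents R3+R4 = 70.20 kΩ as a load on stage 1's tap.
Stage 1's lower leg becomes R2‖(R3+R4) = 3.695 kΩ, so V_mid = 23.0 × 3.695/61.59 = 1.380 V.
Stage 2 is itself unloaded: V_out = V_mid × R4/(R3+R4) = 1.380 × 65.5/70.20 = 1.29 V.

V_out ≈ 1.29 V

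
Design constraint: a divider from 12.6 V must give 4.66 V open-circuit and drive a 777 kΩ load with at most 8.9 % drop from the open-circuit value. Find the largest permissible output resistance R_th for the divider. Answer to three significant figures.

Loading drop = R_th/(R_th + R_L) ≤ 0.0890, so R_th ≤ R_L · ε/(1−ε) = 777 kΩ × 0.0890/0.9110 = 75.9 kΩ.
(Any R1, R2 with R2/(R1+R2) = 0.370 and R1‖R2 ≤ 75.9 kΩ will meet the spec.)

R_th ≤ 75.9 kΩ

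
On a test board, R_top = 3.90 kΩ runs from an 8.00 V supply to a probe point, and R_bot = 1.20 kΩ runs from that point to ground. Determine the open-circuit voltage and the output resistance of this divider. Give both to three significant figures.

V_th is the open-circuit tap voltage: 8.00 × 1.20/(3.90 + 1.20) = 1.88 V.
With the supply zeroed, R_top and R_bot appear in parallel from the tap: R_th = R_top‖R_bot = (3.90 × 1.20)/5.100 = 918 Ω.

V_th = 1.88 V, R_th = 918 Ω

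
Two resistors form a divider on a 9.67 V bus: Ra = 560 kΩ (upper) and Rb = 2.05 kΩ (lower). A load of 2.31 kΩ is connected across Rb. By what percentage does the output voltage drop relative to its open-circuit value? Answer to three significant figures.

46.9 %

Unloaded V = 9.67 × 2.05/562.0 = 0.03527 V.
Loaded: Rb‖R_L = 1.086 kΩ, giving V = 9.67 × 1.086/561.1 = 0.01872 V.
Drop = (0.03527 − 0.01872) / 0.03527 = 46.9 %.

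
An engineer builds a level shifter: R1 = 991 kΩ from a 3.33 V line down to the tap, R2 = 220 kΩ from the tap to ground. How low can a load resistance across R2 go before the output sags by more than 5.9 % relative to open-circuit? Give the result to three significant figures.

Output resistance R_th = R1‖R2 = (991 × 220)/1211 = 180.0 kΩ.
The fractional drop is R_th/(R_th + R_L); requiring this ≤ 0.0590 gives R_L ≥ R_th(1/0.0590 − 1) = 180.0 × 15.95 = 2.87 MΩ.

R_L(min) ≈ 2.87 MΩ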